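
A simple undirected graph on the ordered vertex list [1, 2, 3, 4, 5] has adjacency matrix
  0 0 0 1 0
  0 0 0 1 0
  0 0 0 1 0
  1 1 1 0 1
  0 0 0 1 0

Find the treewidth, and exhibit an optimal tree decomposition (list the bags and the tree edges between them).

Treewidth 1.
One such decomposition:
Bags: B1 = {1, 4}  B2 = {2, 4}  B3 = {3, 4}  B4 = {4, 5}
Tree: B1–B2, B2–B3, B2–B4

Every bag has size at most 2, so the width is 2 − 1 = 1 and tw(G) ≤ 1. Since G has at least one edge (e.g. 1–4), it is not an edgeless graph, so tw(G) ≥ 1. Hence tw(G) = 1 exactly.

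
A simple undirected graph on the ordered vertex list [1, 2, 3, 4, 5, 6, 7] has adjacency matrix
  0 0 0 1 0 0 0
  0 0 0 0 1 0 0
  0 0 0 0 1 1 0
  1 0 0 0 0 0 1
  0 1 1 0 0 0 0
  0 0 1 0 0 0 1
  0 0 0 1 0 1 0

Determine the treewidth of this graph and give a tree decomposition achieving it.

Treewidth 1.
One optimal decomposition is:
Bags: B1 = {2, 5}  B2 = {3, 5}  B3 = {3, 6}  B4 = {6, 7}  B5 = {4, 7}  B6 = {1, 4}
Tree: B1–B2, B2–B3, B3–B4, B4–B5, B5–B6

Each bag holds 2 vertices, so the decomposition has width 1, which upper-bounds the treewidth. Since G has at least one edge (e.g. 2–5), it is not an edgeless graph, so tw(G) ≥ 1. Therefore the treewidth is 1.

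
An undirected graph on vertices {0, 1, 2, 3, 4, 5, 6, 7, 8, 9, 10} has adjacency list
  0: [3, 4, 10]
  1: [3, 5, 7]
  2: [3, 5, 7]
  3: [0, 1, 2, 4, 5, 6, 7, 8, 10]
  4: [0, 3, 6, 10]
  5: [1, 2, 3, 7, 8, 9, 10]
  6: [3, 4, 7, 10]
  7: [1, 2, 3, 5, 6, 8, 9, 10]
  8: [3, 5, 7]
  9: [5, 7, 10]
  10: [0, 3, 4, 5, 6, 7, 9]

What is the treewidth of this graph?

3

A width-3 tree decomposition is:
Bags: B1 = {3, 6, 7, 10}  B2 = {3, 5, 7, 10}  B3 = {2, 3, 5, 7}  B4 = {3, 4, 6, 10}  B5 = {0, 3, 4, 10}  B6 = {1, 3, 5, 7}  B7 = {5, 7, 9, 10}  B8 = {3, 5, 7, 8}
Tree: B1–B2, B2–B3, B1–B4, B4–B5, B3–B6, B2–B7, B6–B8
The largest bag has 4 vertices, giving width 3; this decomposition certifies tw(G) ≤ 3. On the other hand G contains the 4-clique {5, 7, 9, 10}. A clique must lie in a single bag of any decomposition, so no decomposition can have width below 3. Combining the bounds, tw(G) = 3.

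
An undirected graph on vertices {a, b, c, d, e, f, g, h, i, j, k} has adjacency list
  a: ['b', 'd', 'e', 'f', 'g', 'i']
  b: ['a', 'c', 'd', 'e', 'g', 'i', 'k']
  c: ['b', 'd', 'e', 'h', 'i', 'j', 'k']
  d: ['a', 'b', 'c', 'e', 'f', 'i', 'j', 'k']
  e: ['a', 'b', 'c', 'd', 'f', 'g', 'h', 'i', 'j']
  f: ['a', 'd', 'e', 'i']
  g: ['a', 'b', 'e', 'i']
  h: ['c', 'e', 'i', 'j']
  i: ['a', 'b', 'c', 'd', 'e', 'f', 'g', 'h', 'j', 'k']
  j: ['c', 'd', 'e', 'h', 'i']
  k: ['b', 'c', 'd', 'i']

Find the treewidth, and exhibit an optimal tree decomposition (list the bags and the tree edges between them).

Each bag holds 5 vertices, so the decomposition has width 4, which upper-bounds the treewidth. On the other hand G contains the 5-clique {c, d, e, i, j}. A clique must lie in a single bag of any decomposition, so no decomposition can have width below 4. Therefore the treewidth is 4.

Treewidth 4.
One such decomposition:
Bags: B1 = {c, d, e, i, j}  B2 = {b, c, d, e, i}  B3 = {a, b, d, e, i}  B4 = {a, b, e, g, i}  B5 = {a, d, e, f, i}  B6 = {c, e, h, i, j}  B7 = {b, c, d, i, k}
Tree: B1–B2, B2–B3, B3–B4, B3–B5, B1–B6, B2–B7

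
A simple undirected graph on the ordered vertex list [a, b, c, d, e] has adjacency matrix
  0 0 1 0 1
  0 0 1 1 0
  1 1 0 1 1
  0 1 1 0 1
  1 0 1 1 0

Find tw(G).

2

A width-2 tree decomposition is:
Bags: B1 = {c, d, e}  B2 = {a, c, e}  B3 = {b, c, d}
Tree: B1–B2, B1–B3
The largest bag has 3 vertices, giving width 2; this decomposition certifies tw(G) ≤ 2. Conversely, {c, d, e} is a clique of size 3, and the vertices of any clique must share a bag in every tree decomposition; so some bag has ≥ 3 vertices and tw(G) ≥ 2. Hence tw(G) = 2 exactly.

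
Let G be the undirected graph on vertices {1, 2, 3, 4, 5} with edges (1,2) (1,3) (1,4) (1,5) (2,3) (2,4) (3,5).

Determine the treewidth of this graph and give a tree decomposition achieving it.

Treewidth 2.
One optimal decomposition is:
Bags: B1 = {1, 2, 3}  B2 = {1, 2, 4}  B3 = {1, 3, 5}
Tree: B1–B2, B1–B3

The largest bag has 3 vertices, giving width 2; this decomposition certifies tw(G) ≤ 2. On the other hand G contains the 3-clique {1, 2, 3}. A clique must lie in a single bag of any decomposition, so no decomposition can have width below 2. Hence tw(G) = 2 exactly.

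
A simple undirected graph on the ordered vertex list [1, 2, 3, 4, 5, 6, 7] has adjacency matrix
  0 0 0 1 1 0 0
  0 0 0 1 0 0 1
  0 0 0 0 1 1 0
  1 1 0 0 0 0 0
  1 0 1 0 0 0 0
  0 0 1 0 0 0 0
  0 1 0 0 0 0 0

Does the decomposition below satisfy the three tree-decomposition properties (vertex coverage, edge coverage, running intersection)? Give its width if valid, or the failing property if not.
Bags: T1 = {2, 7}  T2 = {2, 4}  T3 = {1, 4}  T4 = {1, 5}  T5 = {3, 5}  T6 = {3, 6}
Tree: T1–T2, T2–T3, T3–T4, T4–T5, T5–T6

Checking the three conditions: (i) the bags cover all of {1, 2, 3, 4, 5, 6, 7}; (ii) for each edge, some bag contains both endpoints; (iii) the bags containing any fixed vertex form a subtree. All hold, so the decomposition is valid with width 2 − 1 = 1.

Yes; width 1.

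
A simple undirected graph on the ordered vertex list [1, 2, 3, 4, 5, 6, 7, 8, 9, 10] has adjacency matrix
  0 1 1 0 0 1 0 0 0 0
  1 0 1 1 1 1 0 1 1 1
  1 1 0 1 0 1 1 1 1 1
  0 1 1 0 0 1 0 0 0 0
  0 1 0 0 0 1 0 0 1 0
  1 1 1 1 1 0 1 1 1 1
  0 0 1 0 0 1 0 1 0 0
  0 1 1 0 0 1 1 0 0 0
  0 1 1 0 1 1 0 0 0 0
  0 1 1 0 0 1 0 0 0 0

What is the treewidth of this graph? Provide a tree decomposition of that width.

Treewidth 3.
One optimal decomposition is:
Bags: B1 = {2, 3, 6, 10}  B2 = {2, 3, 6, 8}  B3 = {2, 3, 6, 9}  B4 = {3, 6, 7, 8}  B5 = {2, 3, 4, 6}  B6 = {2, 5, 6, 9}  B7 = {1, 2, 3, 6}
Tree: B1–B2, B2–B3, B2–B4, B3–B5, B3–B6, B1–B7

Each bag holds 4 vertices, so the decomposition has width 3, which upper-bounds the treewidth. Conversely, {1, 2, 3, 6} is a clique of size 4, and the vertices of any clique must share a bag in every tree decomposition; so some bag has ≥ 4 vertices and tw(G) ≥ 3. Hence tw(G) = 3 exactly.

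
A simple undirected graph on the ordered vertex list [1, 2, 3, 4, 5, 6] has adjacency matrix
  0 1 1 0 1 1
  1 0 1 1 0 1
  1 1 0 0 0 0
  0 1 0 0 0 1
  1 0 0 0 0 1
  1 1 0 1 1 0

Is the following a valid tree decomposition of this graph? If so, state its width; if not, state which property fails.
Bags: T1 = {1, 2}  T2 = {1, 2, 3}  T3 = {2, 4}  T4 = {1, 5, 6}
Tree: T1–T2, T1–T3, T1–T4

A tree decomposition must satisfy three properties: every vertex lies in some bag; for every edge, both endpoints lie together in some bag; and for every vertex, the bags containing it form a connected subtree. Here edge (6,2) lies in no bag, so the decomposition is invalid.

No — edge (6,2) lies in no bag.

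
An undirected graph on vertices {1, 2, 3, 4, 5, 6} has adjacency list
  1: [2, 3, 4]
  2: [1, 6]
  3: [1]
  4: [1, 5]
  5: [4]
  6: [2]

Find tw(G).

1

A width-1 tree decomposition is:
Bags: B1 = {1, 3}  B2 = {1, 2}  B3 = {1, 4}  B4 = {2, 6}  B5 = {4, 5}
Tree: B1–B2, B1–B3, B2–B4, B3–B5
Every bag has size at most 2, so the width is 2 − 1 = 1 and tw(G) ≤ 1. Any graph with an edge has treewidth ≥ 1, and G has the edge 3–1. The upper and lower bounds meet at 1, so that is the treewidth.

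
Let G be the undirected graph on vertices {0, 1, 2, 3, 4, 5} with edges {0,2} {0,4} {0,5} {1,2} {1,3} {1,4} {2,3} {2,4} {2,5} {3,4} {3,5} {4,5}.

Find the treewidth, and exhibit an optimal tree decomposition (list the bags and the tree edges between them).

The largest bag has 4 vertices, giving width 3; this decomposition certifies tw(G) ≤ 3. Conversely, {0, 2, 4, 5} is a clique of size 4, and the vertices of any clique must share a bag in every tree decomposition; so some bag has ≥ 4 vertices and tw(G) ≥ 3. The upper and lower bounds meet at 3, so that is the treewidth.

Treewidth 3.
One optimal decomposition is:
Bags: B1 = {0, 2, 4, 5}  B2 = {2, 3, 4, 5}  B3 = {1, 2, 3, 4}
Tree: B1–B2, B2–B3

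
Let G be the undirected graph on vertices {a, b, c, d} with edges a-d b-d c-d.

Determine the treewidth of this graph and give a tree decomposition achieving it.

Each bag holds 2 vertices, so the decomposition has width 1, which upper-bounds the treewidth. Since G has at least one edge (e.g. a–d), it is not an edgeless graph, so tw(G) ≥ 1. Combining the bounds, tw(G) = 1.

Treewidth 1.
One optimal decomposition is:
Bags: B1 = {a, d}  B2 = {b, d}  B3 = {c, d}
Tree: B1–B2, B1–B3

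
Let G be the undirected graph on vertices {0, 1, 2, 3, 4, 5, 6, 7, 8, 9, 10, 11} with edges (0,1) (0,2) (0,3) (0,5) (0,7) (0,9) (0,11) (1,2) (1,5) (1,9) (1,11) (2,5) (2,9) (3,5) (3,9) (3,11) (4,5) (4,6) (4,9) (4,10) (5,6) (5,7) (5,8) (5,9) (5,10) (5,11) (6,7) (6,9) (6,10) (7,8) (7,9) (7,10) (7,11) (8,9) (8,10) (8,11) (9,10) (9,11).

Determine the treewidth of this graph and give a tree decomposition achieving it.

Treewidth 4.
Bags: B1 = {4, 5, 6, 9, 10}  B2 = {5, 6, 7, 9, 10}  B3 = {5, 7, 8, 9, 10}  B4 = {5, 7, 8, 9, 11}  B5 = {0, 5, 7, 9, 11}  B6 = {0, 1, 5, 9, 11}  B7 = {0, 1, 2, 5, 9}  B8 = {0, 3, 5, 9, 11}
Tree: B1–B2, B2–B3, B3–B4, B4–B5, B5–B6, B6–B7, B5–B8

Each bag holds 5 vertices, so the decomposition has width 4, which upper-bounds the treewidth. For the lower bound, the 5 vertices {0, 1, 2, 5, 9} are pairwise adjacent, and any tree decomposition puts a clique entirely inside one bag — forcing width ≥ 4. Therefore the treewidth is 4.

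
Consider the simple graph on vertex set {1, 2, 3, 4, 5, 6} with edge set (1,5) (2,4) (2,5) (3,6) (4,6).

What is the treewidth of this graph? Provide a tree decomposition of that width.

Treewidth 1.
Bags: B1 = {1, 5}  B2 = {2, 5}  B3 = {2, 4}  B4 = {4, 6}  B5 = {3, 6}
Tree: B1–B2, B2–B3, B3–B4, B4–B5

Each bag holds 2 vertices, so the decomposition has width 1, which upper-bounds the treewidth. Since G has at least one edge (e.g. 1–5), it is not an edgeless graph, so tw(G) ≥ 1. Therefore the treewidth is 1.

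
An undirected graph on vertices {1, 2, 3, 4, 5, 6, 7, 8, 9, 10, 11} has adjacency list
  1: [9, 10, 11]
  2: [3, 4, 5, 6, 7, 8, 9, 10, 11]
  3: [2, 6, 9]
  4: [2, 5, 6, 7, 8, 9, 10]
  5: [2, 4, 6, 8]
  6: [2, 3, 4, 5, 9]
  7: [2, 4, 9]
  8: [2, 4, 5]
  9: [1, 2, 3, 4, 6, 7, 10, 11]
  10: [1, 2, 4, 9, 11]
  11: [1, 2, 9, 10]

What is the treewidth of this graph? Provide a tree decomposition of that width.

Each bag holds 4 vertices, so the decomposition has width 3, which upper-bounds the treewidth. For the lower bound, the 4 vertices {1, 9, 10, 11} are pairwise adjacent, and any tree decomposition puts a clique entirely inside one bag — forcing width ≥ 3. Combining the bounds, tw(G) = 3.

Treewidth 3.
One optimal decomposition is:
Bags: B1 = {2, 4, 6, 9}  B2 = {2, 4, 5, 6}  B3 = {2, 4, 9, 10}  B4 = {2, 3, 6, 9}  B5 = {2, 9, 10, 11}  B6 = {2, 4, 7, 9}  B7 = {2, 4, 5, 8}  B8 = {1, 9, 10, 11}
Tree: B1–B2, B1–B3, B1–B4, B3–B5, B1–B6, B2–B7, B5–B8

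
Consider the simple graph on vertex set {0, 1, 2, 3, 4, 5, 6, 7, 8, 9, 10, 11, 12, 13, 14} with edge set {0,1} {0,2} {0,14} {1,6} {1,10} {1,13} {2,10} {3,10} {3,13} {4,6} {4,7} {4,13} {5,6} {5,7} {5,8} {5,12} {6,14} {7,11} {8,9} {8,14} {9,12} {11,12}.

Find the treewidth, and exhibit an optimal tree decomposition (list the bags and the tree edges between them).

Treewidth 3.
One optimal decomposition is:
Bags: B1 = {0, 2, 3, 10}  B2 = {0, 1, 3, 10}  B3 = {0, 1, 3, 13}  B4 = {0, 1, 13, 14}  B5 = {1, 6, 13, 14}  B6 = {4, 6, 13, 14}  B7 = {4, 6, 8, 14}  B8 = {4, 5, 6, 8}  B9 = {4, 5, 7, 8}  B10 = {5, 7, 8, 9}  B11 = {5, 7, 9, 12}  B12 = {7, 9, 11, 12}
Tree: B1–B2, B2–B3, B3–B4, B4–B5, B5–B6, B6–B7, B7–B8, B8–B9, B9–B10, B10–B11, B11–B12

Every bag has size at most 4, so the width is 4 − 1 = 3 and tw(G) ≤ 3. For the lower bound: the 4 vertex sets {2,3,10}, {0}, {1}, {4,6,13,14} are disjoint, each induces a connected subgraph, and every pair is joined by at least one edge of G. Contracting each set to a single vertex therefore yields K_{4} as a minor, and since treewidth is minor-monotone, tw(G) ≥ tw(K_{4}) = 3. The upper and lower bounds meet at 3, so that is the treewidth.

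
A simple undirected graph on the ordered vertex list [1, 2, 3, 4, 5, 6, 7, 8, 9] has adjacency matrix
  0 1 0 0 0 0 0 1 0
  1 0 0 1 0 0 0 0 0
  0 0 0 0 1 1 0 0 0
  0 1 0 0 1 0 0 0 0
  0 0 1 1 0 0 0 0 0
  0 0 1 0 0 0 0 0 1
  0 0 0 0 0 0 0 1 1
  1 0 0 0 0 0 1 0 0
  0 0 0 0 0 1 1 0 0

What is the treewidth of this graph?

A width-2 tree decomposition is:
Bags: B1 = {7, 8, 9}  B2 = {6, 8, 9}  B3 = {3, 6, 8}  B4 = {3, 5, 8}  B5 = {4, 5, 8}  B6 = {2, 4, 8}  B7 = {1, 2, 8}
Tree: B1–B2, B2–B3, B3–B4, B4–B5, B5–B6, B6–B7
Every bag has size at most 3, so the width is 3 − 1 = 2 and tw(G) ≤ 2. The edges 8–7–9–6–3–5–4–2–1–8 form a cycle, so G is not a tree and its treewidth is at least 2. Hence tw(G) = 2 exactly.

2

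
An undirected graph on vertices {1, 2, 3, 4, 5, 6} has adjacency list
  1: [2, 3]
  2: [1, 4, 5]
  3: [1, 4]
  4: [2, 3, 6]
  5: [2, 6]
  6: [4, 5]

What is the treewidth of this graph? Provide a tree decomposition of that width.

The largest bag has 3 vertices, giving width 2; this decomposition certifies tw(G) ≤ 2. For the lower bound, G contains the cycle 1–3–4–2–1, so G is not a forest; only forests have treewidth ≤ 1, hence tw(G) ≥ 2. Combining the bounds, tw(G) = 2.

Treewidth 2.
Bags: B1 = {1, 2, 3}  B2 = {2, 3, 4}  B3 = {2, 4, 5}  B4 = {4, 5, 6}
Tree: B1–B2, B2–B3, B3–B4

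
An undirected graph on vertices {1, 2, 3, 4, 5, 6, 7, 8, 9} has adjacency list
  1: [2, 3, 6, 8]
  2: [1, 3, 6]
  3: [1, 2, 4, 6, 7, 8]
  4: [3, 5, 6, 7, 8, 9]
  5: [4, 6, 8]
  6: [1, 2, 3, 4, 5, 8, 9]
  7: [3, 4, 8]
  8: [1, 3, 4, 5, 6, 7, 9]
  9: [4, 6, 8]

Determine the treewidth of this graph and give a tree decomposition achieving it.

Treewidth 3.
Bags: B1 = {3, 4, 6, 8}  B2 = {3, 4, 7, 8}  B3 = {1, 3, 6, 8}  B4 = {4, 5, 6, 8}  B5 = {4, 6, 8, 9}  B6 = {1, 2, 3, 6}
Tree: B1–B2, B1–B3, B1–B4, B4–B5, B3–B6

Every bag has size at most 4, so the width is 4 − 1 = 3 and tw(G) ≤ 3. For the lower bound, the 4 vertices {1, 3, 6, 8} are pairwise adjacent, and any tree decomposition puts a clique entirely inside one bag — forcing width ≥ 3. Combining the bounds, tw(G) = 3.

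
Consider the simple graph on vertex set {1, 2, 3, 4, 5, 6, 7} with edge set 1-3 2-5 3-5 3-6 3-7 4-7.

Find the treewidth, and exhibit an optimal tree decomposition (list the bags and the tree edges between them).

Treewidth 1.
One optimal decomposition is:
Bags: B1 = {2, 5}  B2 = {3, 5}  B3 = {3, 7}  B4 = {1, 3}  B5 = {4, 7}  B6 = {3, 6}
Tree: B1–B2, B2–B3, B2–B4, B3–B5, B4–B6

Every bag has size at most 2, so the width is 2 − 1 = 1 and tw(G) ≤ 1. Any graph with an edge has treewidth ≥ 1, and G has the edge 5–2. Hence tw(G) = 1 exactly.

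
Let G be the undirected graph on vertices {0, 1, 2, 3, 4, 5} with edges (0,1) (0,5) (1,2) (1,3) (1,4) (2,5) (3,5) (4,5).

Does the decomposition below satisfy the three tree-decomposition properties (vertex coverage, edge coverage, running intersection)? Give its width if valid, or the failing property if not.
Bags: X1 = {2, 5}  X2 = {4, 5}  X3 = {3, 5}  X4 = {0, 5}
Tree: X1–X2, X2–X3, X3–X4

No — vertex 1 appears in no bag.

A tree decomposition must satisfy three properties: every vertex lies in some bag; for every edge, both endpoints lie together in some bag; and for every vertex, the bags containing it form a connected subtree. Here vertex 1 appears in no bag, so the decomposition is invalid.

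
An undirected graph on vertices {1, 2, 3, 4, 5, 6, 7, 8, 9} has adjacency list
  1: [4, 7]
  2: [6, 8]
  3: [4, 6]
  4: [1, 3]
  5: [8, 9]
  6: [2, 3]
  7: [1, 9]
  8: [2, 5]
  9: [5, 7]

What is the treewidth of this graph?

2

A width-2 tree decomposition is:
Bags: B1 = {5, 8, 9}  B2 = {2, 8, 9}  B3 = {2, 6, 9}  B4 = {3, 6, 9}  B5 = {3, 4, 9}  B6 = {1, 4, 9}  B7 = {1, 7, 9}
Tree: B1–B2, B2–B3, B3–B4, B4–B5, B5–B6, B6–B7
The largest bag has 3 vertices, giving width 2; this decomposition certifies tw(G) ≤ 2. The edges 9–5–8–2–6–3–4–1–7–9 form a cycle, so G is not a tree and its treewidth is at least 2. Therefore the treewidth is 2.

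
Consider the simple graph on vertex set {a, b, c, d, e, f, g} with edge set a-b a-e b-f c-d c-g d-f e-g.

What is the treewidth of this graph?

A width-2 tree decomposition is:
Bags: B1 = {a, b, e}  B2 = {b, e, f}  B3 = {d, e, f}  B4 = {c, d, e}  B5 = {c, e, g}
Tree: B1–B2, B2–B3, B3–B4, B4–B5
Each bag holds 3 vertices, so the decomposition has width 2, which upper-bounds the treewidth. Since e–a–b–f–d–c–g–e is a cycle in G, G is not acyclic. Forests are exactly the graphs of treewidth ≤ 1, so tw(G) ≥ 2. Hence tw(G) = 2 exactly.

2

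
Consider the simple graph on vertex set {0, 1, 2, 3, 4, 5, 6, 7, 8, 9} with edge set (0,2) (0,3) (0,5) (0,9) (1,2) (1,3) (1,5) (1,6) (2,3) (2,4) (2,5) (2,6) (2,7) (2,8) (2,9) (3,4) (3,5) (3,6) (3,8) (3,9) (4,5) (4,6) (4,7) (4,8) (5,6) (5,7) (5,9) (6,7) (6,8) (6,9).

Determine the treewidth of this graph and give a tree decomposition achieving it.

Every bag has size at most 5, so the width is 5 − 1 = 4 and tw(G) ≤ 4. Conversely, {2, 3, 4, 6, 8} is a clique of size 5, and the vertices of any clique must share a bag in every tree decomposition; so some bag has ≥ 5 vertices and tw(G) ≥ 4. Combining the bounds, tw(G) = 4.

Treewidth 4.
Bags: B1 = {2, 3, 5, 6, 9}  B2 = {2, 3, 4, 5, 6}  B3 = {1, 2, 3, 5, 6}  B4 = {0, 2, 3, 5, 9}  B5 = {2, 3, 4, 6, 8}  B6 = {2, 4, 5, 6, 7}
Tree: B1–B2, B2–B3, B1–B4, B2–B5, B2–B6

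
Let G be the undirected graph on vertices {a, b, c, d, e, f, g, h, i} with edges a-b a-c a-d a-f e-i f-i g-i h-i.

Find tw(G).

1

A width-1 tree decomposition is:
Bags: B1 = {a, f}  B2 = {f, i}  B3 = {a, c}  B4 = {h, i}  B5 = {a, d}  B6 = {g, i}  B7 = {e, i}  B8 = {a, b}
Tree: B1–B2, B1–B3, B2–B4, B1–B5, B4–B6, B4–B7, B3–B8
Each bag holds 2 vertices, so the decomposition has width 1, which upper-bounds the treewidth. Any graph with an edge has treewidth ≥ 1, and G has the edge f–a. Combining the bounds, tw(G) = 1.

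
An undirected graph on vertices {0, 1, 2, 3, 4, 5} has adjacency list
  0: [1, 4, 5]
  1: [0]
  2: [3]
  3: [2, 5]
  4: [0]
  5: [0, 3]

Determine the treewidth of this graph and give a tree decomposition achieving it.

Each bag holds 2 vertices, so the decomposition has width 1, which upper-bounds the treewidth. Any graph with an edge has treewidth ≥ 1, and G has the edge 0–5. The upper and lower bounds meet at 1, so that is the treewidth.

Treewidth 1.
Bags: B1 = {0, 5}  B2 = {3, 5}  B3 = {0, 4}  B4 = {0, 1}  B5 = {2, 3}
Tree: B1–B2, B1–B3, B1–B4, B2–B5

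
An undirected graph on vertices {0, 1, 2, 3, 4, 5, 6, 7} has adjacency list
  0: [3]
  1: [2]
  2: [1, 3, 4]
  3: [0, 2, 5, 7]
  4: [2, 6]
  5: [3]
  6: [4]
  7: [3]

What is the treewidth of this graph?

1

A width-1 tree decomposition is:
Bags: B1 = {2, 3}  B2 = {1, 2}  B3 = {2, 4}  B4 = {3, 7}  B5 = {3, 5}  B6 = {4, 6}  B7 = {0, 3}
Tree: B1–B2, B2–B3, B1–B4, B4–B5, B3–B6, B4–B7
Every bag has size at most 2, so the width is 2 − 1 = 1 and tw(G) ≤ 1. Any graph with an edge has treewidth ≥ 1, and G has the edge 2–3. The upper and lower bounds meet at 1, so that is the treewidth.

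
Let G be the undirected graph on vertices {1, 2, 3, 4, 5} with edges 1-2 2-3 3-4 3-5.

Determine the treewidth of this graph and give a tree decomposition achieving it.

The largest bag has 2 vertices, giving width 1; this decomposition certifies tw(G) ≤ 1. Any graph with an edge has treewidth ≥ 1, and G has the edge 3–4. Combining the bounds, tw(G) = 1.

Treewidth 1.
Bags: B1 = {3, 4}  B2 = {2, 3}  B3 = {3, 5}  B4 = {1, 2}
Tree: B1–B2, B1–B3, B2–B4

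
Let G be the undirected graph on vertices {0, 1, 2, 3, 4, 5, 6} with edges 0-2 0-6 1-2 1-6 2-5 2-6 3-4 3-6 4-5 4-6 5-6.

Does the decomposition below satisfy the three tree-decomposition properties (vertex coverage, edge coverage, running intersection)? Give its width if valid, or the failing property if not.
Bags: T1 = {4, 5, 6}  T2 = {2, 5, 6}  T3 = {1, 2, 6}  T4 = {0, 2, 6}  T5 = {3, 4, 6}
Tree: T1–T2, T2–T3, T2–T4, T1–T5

Every vertex of G appears in some bag (union = {0, 1, 2, 3, 4, 5, 6}); every edge is covered by a bag; and for each vertex v the set of bags containing v is connected in the bag tree. The decomposition is therefore valid. The largest bag has 3 vertices, so the width is 2.

Yes; width 2.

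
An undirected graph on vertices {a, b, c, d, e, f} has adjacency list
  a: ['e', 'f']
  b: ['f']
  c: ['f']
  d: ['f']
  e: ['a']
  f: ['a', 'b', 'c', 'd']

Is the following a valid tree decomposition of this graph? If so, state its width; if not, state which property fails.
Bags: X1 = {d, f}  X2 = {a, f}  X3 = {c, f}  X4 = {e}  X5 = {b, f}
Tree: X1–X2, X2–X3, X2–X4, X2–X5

No — edge (a,e) lies in no bag.

A tree decomposition must satisfy three properties: every vertex lies in some bag; for every edge, both endpoints lie together in some bag; and for every vertex, the bags containing it form a connected subtree. Here edge (a,e) lies in no bag, so the decomposition is invalid.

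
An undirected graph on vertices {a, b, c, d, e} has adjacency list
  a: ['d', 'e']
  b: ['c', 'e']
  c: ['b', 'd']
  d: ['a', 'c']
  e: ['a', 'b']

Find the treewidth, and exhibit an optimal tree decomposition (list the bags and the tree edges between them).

Treewidth 2.
One optimal decomposition is:
Bags: B1 = {a, b, e}  B2 = {a, b, c}  B3 = {a, c, d}
Tree: B1–B2, B2–B3

The largest bag has 3 vertices, giving width 2; this decomposition certifies tw(G) ≤ 2. Since a–e–b–c–d–a is a cycle in G, G is not acyclic. Forests are exactly the graphs of treewidth ≤ 1, so tw(G) ≥ 2. Hence tw(G) = 2 exactly.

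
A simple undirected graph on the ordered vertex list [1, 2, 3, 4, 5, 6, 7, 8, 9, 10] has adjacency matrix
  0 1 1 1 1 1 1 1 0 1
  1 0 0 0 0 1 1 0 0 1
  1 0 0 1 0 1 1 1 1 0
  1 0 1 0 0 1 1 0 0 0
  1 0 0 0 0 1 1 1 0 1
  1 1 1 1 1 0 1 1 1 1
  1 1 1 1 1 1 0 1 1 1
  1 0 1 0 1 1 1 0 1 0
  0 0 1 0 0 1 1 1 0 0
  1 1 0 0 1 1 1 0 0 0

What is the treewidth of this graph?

A width-4 tree decomposition is:
Bags: B1 = {1, 3, 6, 7, 8}  B2 = {1, 5, 6, 7, 8}  B3 = {1, 5, 6, 7, 10}  B4 = {1, 3, 4, 6, 7}  B5 = {3, 6, 7, 8, 9}  B6 = {1, 2, 6, 7, 10}
Tree: B1–B2, B2–B3, B1–B4, B1–B5, B3–B6
The largest bag has 5 vertices, giving width 4; this decomposition certifies tw(G) ≤ 4. For the lower bound, the 5 vertices {1, 2, 6, 7, 10} are pairwise adjacent, and any tree decomposition puts a clique entirely inside one bag — forcing width ≥ 4. The upper and lower bounds meet at 4, so that is the treewidth.

4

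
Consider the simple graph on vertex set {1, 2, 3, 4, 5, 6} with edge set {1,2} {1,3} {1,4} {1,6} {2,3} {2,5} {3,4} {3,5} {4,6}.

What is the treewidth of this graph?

2

A width-2 tree decomposition is:
Bags: B1 = {2, 3, 5}  B2 = {1, 2, 3}  B3 = {1, 3, 4}  B4 = {1, 4, 6}
Tree: B1–B2, B2–B3, B3–B4
The largest bag has 3 vertices, giving width 2; this decomposition certifies tw(G) ≤ 2. On the other hand G contains the 3-clique {1, 2, 3}. A clique must lie in a single bag of any decomposition, so no decomposition can have width below 2. Combining the bounds, tw(G) = 2.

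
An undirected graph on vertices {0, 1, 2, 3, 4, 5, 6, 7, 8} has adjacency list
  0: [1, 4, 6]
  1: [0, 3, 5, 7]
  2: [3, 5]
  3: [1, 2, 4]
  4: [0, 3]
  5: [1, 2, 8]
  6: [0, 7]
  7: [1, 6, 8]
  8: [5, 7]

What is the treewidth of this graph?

A width-3 tree decomposition is:
Bags: B1 = {0, 4, 6, 7}  B2 = {0, 1, 4, 7}  B3 = {1, 3, 4, 7}  B4 = {1, 3, 7, 8}  B5 = {1, 3, 5, 8}  B6 = {2, 3, 5, 8}
Tree: B1–B2, B2–B3, B3–B4, B4–B5, B5–B6
Each bag holds 4 vertices, so the decomposition has width 3, which upper-bounds the treewidth. For the lower bound: the 4 vertex sets {0,4,6}, {7}, {1}, {2,3,5,8} are disjoint, each induces a connected subgraph, and every pair is joined by at least one edge of G. Contracting each set to a single vertex therefore yields K_{4} as a minor, and since treewidth is minor-monotone, tw(G) ≥ tw(K_{4}) = 3. Combining the bounds, tw(G) = 3.

3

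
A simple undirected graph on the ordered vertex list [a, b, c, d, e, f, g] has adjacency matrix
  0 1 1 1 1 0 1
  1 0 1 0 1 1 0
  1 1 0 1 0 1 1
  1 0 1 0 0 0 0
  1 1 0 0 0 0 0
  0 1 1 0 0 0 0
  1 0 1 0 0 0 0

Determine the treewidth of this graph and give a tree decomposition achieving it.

Each bag holds 3 vertices, so the decomposition has width 2, which upper-bounds the treewidth. On the other hand G contains the 3-clique {a, b, e}. A clique must lie in a single bag of any decomposition, so no decomposition can have width below 2. The upper and lower bounds meet at 2, so that is the treewidth.

Treewidth 2.
Bags: B1 = {a, b, c}  B2 = {b, c, f}  B3 = {a, c, d}  B4 = {a, b, e}  B5 = {a, c, g}
Tree: B1–B2, B1–B3, B1–B4, B1–B5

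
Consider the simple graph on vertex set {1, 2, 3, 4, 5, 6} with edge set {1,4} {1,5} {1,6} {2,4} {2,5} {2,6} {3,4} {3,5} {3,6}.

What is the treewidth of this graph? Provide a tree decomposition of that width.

Treewidth 3.
Bags: B1 = {1, 2, 3, 5}  B2 = {1, 2, 3, 4}  B3 = {1, 2, 3, 6}
Tree: B1–B2, B2–B3

Every bag has size at most 4, so the width is 4 − 1 = 3 and tw(G) ≤ 3. For the lower bound: the 4 vertex sets {2,5}, {3,4}, {1}, {6} are disjoint, each induces a connected subgraph, and every pair is joined by at least one edge of G. Contracting each set to a single vertex therefore yields K_{4} as a minor, and since treewidth is minor-monotone, tw(G) ≥ tw(K_{4}) = 3. The upper and lower bounds meet at 3, so that is the treewidth.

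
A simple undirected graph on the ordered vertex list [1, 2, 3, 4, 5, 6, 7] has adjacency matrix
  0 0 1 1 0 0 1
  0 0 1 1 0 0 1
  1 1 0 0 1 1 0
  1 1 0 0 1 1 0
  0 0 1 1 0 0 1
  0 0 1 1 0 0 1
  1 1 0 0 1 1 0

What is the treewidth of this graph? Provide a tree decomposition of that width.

Each bag holds 4 vertices, so the decomposition has width 3, which upper-bounds the treewidth. For the lower bound: the 4 vertex sets {1,4}, {3,5}, {7}, {2} are disjoint, each induces a connected subgraph, and every pair is joined by at least one edge of G. Contracting each set to a single vertex therefore yields K_{4} as a minor, and since treewidth is minor-monotone, tw(G) ≥ tw(K_{4}) = 3. Therefore the treewidth is 3.

Treewidth 3.
Bags: B1 = {1, 3, 4, 7}  B2 = {3, 4, 5, 7}  B3 = {2, 3, 4, 7}  B4 = {3, 4, 6, 7}
Tree: B1–B2, B2–B3, B3–B4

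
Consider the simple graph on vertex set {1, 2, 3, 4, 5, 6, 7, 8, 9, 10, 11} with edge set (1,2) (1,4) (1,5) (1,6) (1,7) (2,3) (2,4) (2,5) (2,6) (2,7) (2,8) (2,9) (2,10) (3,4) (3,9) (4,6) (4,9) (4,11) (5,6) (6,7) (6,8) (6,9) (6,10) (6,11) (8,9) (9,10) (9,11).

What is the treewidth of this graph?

A width-3 tree decomposition is:
Bags: B1 = {2, 4, 6, 9}  B2 = {1, 2, 4, 6}  B3 = {2, 6, 8, 9}  B4 = {4, 6, 9, 11}  B5 = {1, 2, 6, 7}  B6 = {1, 2, 5, 6}  B7 = {2, 3, 4, 9}  B8 = {2, 6, 9, 10}
Tree: B1–B2, B1–B3, B1–B4, B2–B5, B2–B6, B1–B7, B3–B8
Each bag holds 4 vertices, so the decomposition has width 3, which upper-bounds the treewidth. Conversely, {2, 3, 4, 9} is a clique of size 4, and the vertices of any clique must share a bag in every tree decomposition; so some bag has ≥ 4 vertices and tw(G) ≥ 3. Combining the bounds, tw(G) = 3.

3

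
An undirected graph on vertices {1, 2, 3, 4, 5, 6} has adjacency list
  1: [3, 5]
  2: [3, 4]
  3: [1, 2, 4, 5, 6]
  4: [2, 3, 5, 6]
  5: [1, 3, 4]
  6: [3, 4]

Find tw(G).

A width-2 tree decomposition is:
Bags: B1 = {3, 4, 5}  B2 = {1, 3, 5}  B3 = {3, 4, 6}  B4 = {2, 3, 4}
Tree: B1–B2, B1–B3, B3–B4
Every bag has size at most 3, so the width is 3 − 1 = 2 and tw(G) ≤ 2. Conversely, {1, 3, 5} is a clique of size 3, and the vertices of any clique must share a bag in every tree decomposition; so some bag has ≥ 3 vertices and tw(G) ≥ 2. The upper and lower bounds meet at 2, so that is the treewidth.

2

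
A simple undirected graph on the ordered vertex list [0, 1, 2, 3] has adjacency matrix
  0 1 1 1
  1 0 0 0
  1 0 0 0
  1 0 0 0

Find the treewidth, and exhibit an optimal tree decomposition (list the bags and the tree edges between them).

The largest bag has 2 vertices, giving width 1; this decomposition certifies tw(G) ≤ 1. G has an edge, so its treewidth is at least 1. Therefore the treewidth is 1.

Treewidth 1.
One such decomposition:
Bags: B1 = {0, 2}  B2 = {0, 3}  B3 = {0, 1}
Tree: B1–B2, B1–B3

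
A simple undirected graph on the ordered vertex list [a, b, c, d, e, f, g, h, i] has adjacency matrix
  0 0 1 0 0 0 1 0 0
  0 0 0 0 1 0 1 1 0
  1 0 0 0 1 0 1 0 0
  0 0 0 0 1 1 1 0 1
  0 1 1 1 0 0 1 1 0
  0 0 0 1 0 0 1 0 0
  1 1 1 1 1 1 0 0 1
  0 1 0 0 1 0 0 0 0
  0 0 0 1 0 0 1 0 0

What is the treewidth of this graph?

A width-2 tree decomposition is:
Bags: B1 = {c, e, g}  B2 = {b, e, g}  B3 = {a, c, g}  B4 = {d, e, g}  B5 = {d, g, i}  B6 = {d, f, g}  B7 = {b, e, h}
Tree: B1–B2, B1–B3, B2–B4, B4–B5, B4–B6, B2–B7
Every bag has size at most 3, so the width is 3 − 1 = 2 and tw(G) ≤ 2. On the other hand G contains the 3-clique {d, e, g}. A clique must lie in a single bag of any decomposition, so no decomposition can have width below 2. The upper and lower bounds meet at 2, so that is the treewidth.

2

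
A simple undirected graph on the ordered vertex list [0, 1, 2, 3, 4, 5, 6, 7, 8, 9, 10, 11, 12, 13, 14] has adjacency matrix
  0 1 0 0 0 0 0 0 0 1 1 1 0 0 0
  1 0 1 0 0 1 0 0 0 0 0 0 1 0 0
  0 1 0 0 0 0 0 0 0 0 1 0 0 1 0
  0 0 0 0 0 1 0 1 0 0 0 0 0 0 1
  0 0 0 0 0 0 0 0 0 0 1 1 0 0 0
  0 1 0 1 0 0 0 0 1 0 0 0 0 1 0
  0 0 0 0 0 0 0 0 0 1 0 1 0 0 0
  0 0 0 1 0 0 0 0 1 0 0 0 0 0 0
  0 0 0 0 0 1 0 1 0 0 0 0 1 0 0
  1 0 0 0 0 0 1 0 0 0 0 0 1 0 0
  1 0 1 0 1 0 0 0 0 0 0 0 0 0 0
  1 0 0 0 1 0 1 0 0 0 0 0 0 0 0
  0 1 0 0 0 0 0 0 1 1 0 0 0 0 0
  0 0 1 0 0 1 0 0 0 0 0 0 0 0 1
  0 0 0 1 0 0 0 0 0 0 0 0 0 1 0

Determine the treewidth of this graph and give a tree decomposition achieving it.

Treewidth 3.
One optimal decomposition is:
Bags: B1 = {3, 7, 13, 14}  B2 = {3, 5, 7, 13}  B3 = {5, 7, 8, 13}  B4 = {2, 5, 8, 13}  B5 = {1, 2, 5, 8}  B6 = {1, 2, 8, 12}  B7 = {1, 2, 10, 12}  B8 = {0, 1, 10, 12}  B9 = {0, 9, 10, 12}  B10 = {0, 4, 9, 10}  B11 = {0, 4, 9, 11}  B12 = {4, 6, 9, 11}
Tree: B1–B2, B2–B3, B3–B4, B4–B5, B5–B6, B6–B7, B7–B8, B8–B9, B9–B10, B10–B11, B11–B12

The largest bag has 4 vertices, giving width 3; this decomposition certifies tw(G) ≤ 3. For the lower bound: the 4 vertex sets {3,7,14}, {13}, {5}, {1,2,8,12} are disjoint, each induces a connected subgraph, and every pair is joined by at least one edge of G. Contracting each set to a single vertex therefore yields K_{4} as a minor, and since treewidth is minor-monotone, tw(G) ≥ tw(K_{4}) = 3. Combining the bounds, tw(G) = 3.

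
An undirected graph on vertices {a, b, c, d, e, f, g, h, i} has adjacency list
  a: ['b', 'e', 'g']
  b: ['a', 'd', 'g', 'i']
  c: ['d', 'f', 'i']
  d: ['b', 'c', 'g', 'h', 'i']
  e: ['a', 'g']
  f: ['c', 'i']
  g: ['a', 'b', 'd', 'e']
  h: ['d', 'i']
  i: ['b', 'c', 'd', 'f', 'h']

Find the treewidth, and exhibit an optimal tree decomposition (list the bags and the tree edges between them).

Treewidth 2.
Bags: B1 = {b, d, g}  B2 = {b, d, i}  B3 = {c, d, i}  B4 = {a, b, g}  B5 = {d, h, i}  B6 = {c, f, i}  B7 = {a, e, g}
Tree: B1–B2, B2–B3, B1–B4, B3–B5, B3–B6, B4–B7

Each bag holds 3 vertices, so the decomposition has width 2, which upper-bounds the treewidth. On the other hand G contains the 3-clique {b, d, g}. A clique must lie in a single bag of any decomposition, so no decomposition can have width below 2. Hence tw(G) = 2 exactly.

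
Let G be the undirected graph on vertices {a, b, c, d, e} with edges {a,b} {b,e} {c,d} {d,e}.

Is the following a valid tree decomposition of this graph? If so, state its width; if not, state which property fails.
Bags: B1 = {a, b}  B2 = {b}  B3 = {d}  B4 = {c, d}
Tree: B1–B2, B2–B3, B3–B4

A tree decomposition must satisfy three properties: every vertex lies in some bag; for every edge, both endpoints lie together in some bag; and for every vertex, the bags containing it form a connected subtree. Here vertex e appears in no bag, so the decomposition is invalid.

No — vertex e appears in no bag.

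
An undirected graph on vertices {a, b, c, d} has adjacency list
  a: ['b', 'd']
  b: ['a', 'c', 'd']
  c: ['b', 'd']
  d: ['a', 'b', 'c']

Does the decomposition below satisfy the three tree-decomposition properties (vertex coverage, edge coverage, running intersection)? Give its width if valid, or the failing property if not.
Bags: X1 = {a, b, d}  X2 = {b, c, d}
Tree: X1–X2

Yes; width 2.

Vertex coverage: the bags together contain {a, b, c, d}, the full vertex set. Edge coverage: each edge of G has both endpoints in at least one bag. Running intersection: for every vertex, the bags containing it form a connected subtree. All three properties hold, so this is a valid tree decomposition of width max|bag| − 1 = 2, and hence tw(G) ≤ 2.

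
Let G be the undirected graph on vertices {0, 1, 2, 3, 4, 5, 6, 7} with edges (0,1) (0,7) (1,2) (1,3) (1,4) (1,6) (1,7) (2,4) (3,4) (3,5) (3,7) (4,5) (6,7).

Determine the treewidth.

A width-2 tree decomposition is:
Bags: B1 = {1, 3, 4}  B2 = {1, 3, 7}  B3 = {1, 2, 4}  B4 = {1, 6, 7}  B5 = {0, 1, 7}  B6 = {3, 4, 5}
Tree: B1–B2, B1–B3, B2–B4, B4–B5, B1–B6
The largest bag has 3 vertices, giving width 2; this decomposition certifies tw(G) ≤ 2. Conversely, {1, 2, 4} is a clique of size 3, and the vertices of any clique must share a bag in every tree decomposition; so some bag has ≥ 3 vertices and tw(G) ≥ 2. Combining the bounds, tw(G) = 2.

2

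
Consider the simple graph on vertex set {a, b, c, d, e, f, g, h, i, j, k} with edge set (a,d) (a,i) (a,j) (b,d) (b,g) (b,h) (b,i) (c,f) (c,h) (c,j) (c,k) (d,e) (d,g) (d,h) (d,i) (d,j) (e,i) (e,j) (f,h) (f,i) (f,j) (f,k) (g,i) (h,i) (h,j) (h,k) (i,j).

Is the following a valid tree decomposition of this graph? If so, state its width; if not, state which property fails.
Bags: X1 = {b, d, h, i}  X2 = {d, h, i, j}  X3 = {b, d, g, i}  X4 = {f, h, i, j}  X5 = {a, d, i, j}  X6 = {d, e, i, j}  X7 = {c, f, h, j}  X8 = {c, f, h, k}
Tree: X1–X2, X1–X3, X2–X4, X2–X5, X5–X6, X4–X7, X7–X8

Vertex coverage: the bags together contain {a, b, c, d, e, f, g, h, i, j, k}, the full vertex set. Edge coverage: each edge of G has both endpoints in at least one bag. Running intersection: for every vertex, the bags containing it form a connected subtree. All three properties hold, so this is a valid tree decomposition of width max|bag| − 1 = 3, and hence tw(G) ≤ 3.

Yes; width 3.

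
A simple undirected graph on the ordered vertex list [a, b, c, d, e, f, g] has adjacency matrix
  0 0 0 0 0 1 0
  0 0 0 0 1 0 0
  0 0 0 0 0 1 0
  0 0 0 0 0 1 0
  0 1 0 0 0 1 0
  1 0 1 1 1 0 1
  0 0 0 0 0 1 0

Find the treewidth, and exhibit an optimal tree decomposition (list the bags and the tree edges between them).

Treewidth 1.
Bags: B1 = {e, f}  B2 = {b, e}  B3 = {a, f}  B4 = {d, f}  B5 = {f, g}  B6 = {c, f}
Tree: B1–B2, B1–B3, B1–B4, B1–B5, B4–B6

Each bag holds 2 vertices, so the decomposition has width 1, which upper-bounds the treewidth. Since G has at least one edge (e.g. e–f), it is not an edgeless graph, so tw(G) ≥ 1. The upper and lower bounds meet at 1, so that is the treewidth.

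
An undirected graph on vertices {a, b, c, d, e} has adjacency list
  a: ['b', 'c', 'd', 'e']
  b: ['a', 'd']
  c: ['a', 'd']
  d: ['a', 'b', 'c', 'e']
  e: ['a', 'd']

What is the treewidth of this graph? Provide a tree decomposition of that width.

Treewidth 2.
One such decomposition:
Bags: B1 = {a, d, e}  B2 = {a, b, d}  B3 = {a, c, d}
Tree: B1–B2, B2–B3

The largest bag has 3 vertices, giving width 2; this decomposition certifies tw(G) ≤ 2. Conversely, {a, d, e} is a clique of size 3, and the vertices of any clique must share a bag in every tree decomposition; so some bag has ≥ 3 vertices and tw(G) ≥ 2. The upper and lower bounds meet at 2, so that is the treewidth.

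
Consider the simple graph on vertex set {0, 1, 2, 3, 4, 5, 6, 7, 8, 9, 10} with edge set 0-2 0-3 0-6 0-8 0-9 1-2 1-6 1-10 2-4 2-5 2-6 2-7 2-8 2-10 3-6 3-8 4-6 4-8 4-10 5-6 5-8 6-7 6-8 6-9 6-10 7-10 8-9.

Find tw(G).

3

A width-3 tree decomposition is:
Bags: B1 = {0, 2, 6, 8}  B2 = {0, 3, 6, 8}  B3 = {2, 5, 6, 8}  B4 = {2, 4, 6, 8}  B5 = {2, 4, 6, 10}  B6 = {0, 6, 8, 9}  B7 = {1, 2, 6, 10}  B8 = {2, 6, 7, 10}
Tree: B1–B2, B1–B3, B1–B4, B4–B5, B1–B6, B5–B7, B7–B8
Each bag holds 4 vertices, so the decomposition has width 3, which upper-bounds the treewidth. Conversely, {0, 6, 8, 9} is a clique of size 4, and the vertices of any clique must share a bag in every tree decomposition; so some bag has ≥ 4 vertices and tw(G) ≥ 3. The upper and lower bounds meet at 3, so that is the treewidth.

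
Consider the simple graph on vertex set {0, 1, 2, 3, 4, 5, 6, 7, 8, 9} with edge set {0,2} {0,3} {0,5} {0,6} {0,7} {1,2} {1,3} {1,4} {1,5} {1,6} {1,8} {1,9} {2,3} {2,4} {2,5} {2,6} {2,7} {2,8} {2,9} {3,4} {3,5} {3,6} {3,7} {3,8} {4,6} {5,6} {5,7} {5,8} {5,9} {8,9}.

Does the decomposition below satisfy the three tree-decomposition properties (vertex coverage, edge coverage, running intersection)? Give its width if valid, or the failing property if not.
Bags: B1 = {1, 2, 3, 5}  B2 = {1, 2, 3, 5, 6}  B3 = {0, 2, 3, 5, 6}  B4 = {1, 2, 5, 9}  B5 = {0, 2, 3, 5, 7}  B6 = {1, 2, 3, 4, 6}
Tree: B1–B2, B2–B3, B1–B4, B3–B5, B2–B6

No — vertex 8 appears in no bag.

A tree decomposition must satisfy three properties: every vertex lies in some bag; for every edge, both endpoints lie together in some bag; and for every vertex, the bags containing it form a connected subtree. Here vertex 8 appears in no bag, so the decomposition is invalid.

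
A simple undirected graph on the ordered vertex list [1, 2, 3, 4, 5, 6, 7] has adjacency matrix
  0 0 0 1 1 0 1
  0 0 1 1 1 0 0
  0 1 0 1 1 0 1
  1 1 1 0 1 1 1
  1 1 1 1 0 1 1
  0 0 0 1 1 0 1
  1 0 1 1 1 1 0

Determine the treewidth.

3

A width-3 tree decomposition is:
Bags: B1 = {1, 4, 5, 7}  B2 = {4, 5, 6, 7}  B3 = {3, 4, 5, 7}  B4 = {2, 3, 4, 5}
Tree: B1–B2, B2–B3, B3–B4
Every bag has size at most 4, so the width is 4 − 1 = 3 and tw(G) ≤ 3. On the other hand G contains the 4-clique {2, 3, 4, 5}. A clique must lie in a single bag of any decomposition, so no decomposition can have width below 3. Combining the bounds, tw(G) = 3.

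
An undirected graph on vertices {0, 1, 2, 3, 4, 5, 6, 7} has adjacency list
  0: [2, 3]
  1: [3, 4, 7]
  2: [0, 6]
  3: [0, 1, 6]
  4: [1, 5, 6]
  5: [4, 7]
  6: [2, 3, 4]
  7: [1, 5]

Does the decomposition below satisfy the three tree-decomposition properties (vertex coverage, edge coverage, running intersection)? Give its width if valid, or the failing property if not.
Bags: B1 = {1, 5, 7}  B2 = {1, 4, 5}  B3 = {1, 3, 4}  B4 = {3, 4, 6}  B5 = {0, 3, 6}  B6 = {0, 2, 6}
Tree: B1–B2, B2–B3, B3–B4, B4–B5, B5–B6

Checking the three conditions: (i) the bags cover all of {0, 1, 2, 3, 4, 5, 6, 7}; (ii) for each edge, some bag contains both endpoints; (iii) the bags containing any fixed vertex form a subtree. All hold, so the decomposition is valid with width 3 − 1 = 2.

Yes; width 2.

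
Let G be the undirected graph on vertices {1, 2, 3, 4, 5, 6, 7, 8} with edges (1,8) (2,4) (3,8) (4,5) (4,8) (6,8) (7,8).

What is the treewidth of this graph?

A width-1 tree decomposition is:
Bags: B1 = {2, 4}  B2 = {4, 8}  B3 = {6, 8}  B4 = {3, 8}  B5 = {4, 5}  B6 = {1, 8}  B7 = {7, 8}
Tree: B1–B2, B2–B3, B3–B4, B1–B5, B4–B6, B3–B7
Each bag holds 2 vertices, so the decomposition has width 1, which upper-bounds the treewidth. Any graph with an edge has treewidth ≥ 1, and G has the edge 2–4. Hence tw(G) = 1 exactly.

1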